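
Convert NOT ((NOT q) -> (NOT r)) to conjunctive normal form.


Step 1: Rewrite (¬q) → (¬r) as ¬(¬q) ∨ (¬r).
Step 2: Negate: ¬(¬(¬q) ∨ (¬r)) = (¬q) ∧ ¬(¬r) (De Morgan + double negation).
Step 3: Eliminate any double negations (¬¬X = X).

(NOT q) AND r


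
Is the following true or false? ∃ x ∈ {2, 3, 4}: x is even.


Evaluate the predicate on each element: 2:T, 3:F, 4:T.
Witness x = 2 satisfies the predicate.

T


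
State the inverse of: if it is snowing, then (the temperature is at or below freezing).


The inverse of (P → Q) is (¬P → ¬Q). It is equivalent to the converse, not to the original.
Here P = 'it is snowing' and Q = '(the temperature is at or below freezing)'.

If not (it is snowing), then not ((the temperature is at or below freezing)).


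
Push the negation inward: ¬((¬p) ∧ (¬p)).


De Morgan: the negation of a conjunction is the disjunction of the negations.
Distribute ¬ across ∧, flipping it to ∨, and negate each literal.

p ∨ p


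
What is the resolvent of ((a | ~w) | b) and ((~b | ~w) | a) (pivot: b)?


The clauses contain complementary literals b and ~b.
Resolution eliminates this pair and disjoins the remaining literals (merging duplicates).

(a | ~w)


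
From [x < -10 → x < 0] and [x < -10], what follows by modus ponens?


Modus ponens: from (P → Q) and P, infer Q.
P = 'x < -10' is asserted, and P → Q holds, so Q follows.

x < 0.


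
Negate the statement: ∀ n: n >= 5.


¬(∀ x: φ) = ∃ x: ¬φ, and ¬(∃ x: φ) = ∀ x: ¬φ.
Apply to the universal statement.

∃ n: ¬(n >= 5)


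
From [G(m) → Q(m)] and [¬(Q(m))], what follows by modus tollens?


Modus tollens: from (P → Q) and ¬Q, infer ¬P.
Q = 'Q(m)' is denied; since P → Q, P must also fail.

Not (G(m)).


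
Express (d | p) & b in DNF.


Step 1: Distribute ∧ over ∨: (d ∨ p) ∧ b = (d ∧ b) ∨ (p ∧ b).

(d & b) | (p & b)


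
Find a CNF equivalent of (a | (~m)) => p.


Step 1: Rewrite as ¬(a ∨ (¬m)) ∨ p = (¬a ∧ ¬(¬m)) ∨ p.
Step 2: Distribute ∨ over ∧.
Step 3: Eliminate any double negations (¬¬X = X).

((~a) | p) & (m | p)


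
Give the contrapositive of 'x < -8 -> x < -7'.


The contrapositive of (P → Q) is (¬Q → ¬P); it is logically equivalent to the original.
Here P = 'x < -8' and Q = 'x < -7'.

If not (x < -7), then not (x < -8).


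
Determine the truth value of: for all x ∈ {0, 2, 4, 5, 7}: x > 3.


Evaluate the predicate on each element: 0:F, 2:F, 4:T, 5:T, 7:T.
Counterexample x = 0 fails the predicate.

F


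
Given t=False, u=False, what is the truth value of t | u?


Disjunction is false only when both operands are false.
Substitute: t=False, u=False.
False | False evaluates to False.

False


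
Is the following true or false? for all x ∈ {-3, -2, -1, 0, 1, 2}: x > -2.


Evaluate the predicate on each element: -3:F, -2:F, -1:T, 0:T, 1:T, 2:T.
Counterexample x = -3 fails the predicate.

F


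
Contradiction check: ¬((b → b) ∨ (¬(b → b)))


Truth table over {b}:
b | φ
-----
F | F
T | F
Every row is false.

Yes, it is a contradiction.


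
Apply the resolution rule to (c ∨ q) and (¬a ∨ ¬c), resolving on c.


The clauses contain complementary literals c and ¬c.
Resolution eliminates this pair and disjoins the remaining literals (merging duplicates).

(q ∨ ¬a)


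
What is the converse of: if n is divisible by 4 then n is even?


The converse of (P → Q) is (Q → P). It is not in general equivalent to the original.
Here P = 'n is divisible by 4' and Q = 'n is even'.

If n is even, then n is divisible by 4.


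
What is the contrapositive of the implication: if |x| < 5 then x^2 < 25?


The contrapositive of (P → Q) is (¬Q → ¬P); it is logically equivalent to the original.
Here P = '|x| < 5' and Q = 'x^2 < 25'.

If not (x^2 < 25), then not (|x| < 5).


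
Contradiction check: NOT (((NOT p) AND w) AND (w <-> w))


Truth table over {p, w}:
p | w | φ
---------
F | F | T
T | F | T
F | T | F
T | T | T
Satisfying assignment at row 1: p=F, w=F gives T.

No, it is not a contradiction.


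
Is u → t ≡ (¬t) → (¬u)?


Compare truth tables:
t | u | φ | ψ
-------------
F | F | T | T
T | F | T | T
F | T | F | F
T | T | T | T
The columns φ and ψ agree on every row.

Yes, they are logically equivalent.


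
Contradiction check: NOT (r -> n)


Truth table over {n, r}:
n | r | φ
---------
F | F | F
T | F | F
F | T | T
T | T | F
Satisfying assignment at row 3: n=F, r=T gives T.

No, it is not a contradiction.


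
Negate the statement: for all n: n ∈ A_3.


¬(for all x: φ) = there exists x: ¬φ, and ¬(there exists x: φ) = for all x: ¬φ.
Apply to the universal statement.

there exists n: NOT(n ∈ A_3)


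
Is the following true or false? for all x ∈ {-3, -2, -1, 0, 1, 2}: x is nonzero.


Evaluate the predicate on each element: -3:T, -2:T, -1:T, 0:F, 1:T, 2:T.
Counterexample x = 0 fails the predicate.

F


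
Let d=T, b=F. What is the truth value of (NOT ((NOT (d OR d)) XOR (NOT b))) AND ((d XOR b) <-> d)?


Substitute d=T, b=F:
d OR d = T OR T = T
NOT (d OR d) = F
NOT b = T
(NOT (d OR d)) XOR (NOT b) = F XOR T = T
NOT ((NOT (d OR d)) XOR (NOT b)) = F
d XOR b = T XOR F = T
(d XOR b) <-> d = T <-> T = T
(NOT ((NOT (d OR d)) XOR (NOT b))) AND ((d XOR b) <-> d) = F AND T = F

F


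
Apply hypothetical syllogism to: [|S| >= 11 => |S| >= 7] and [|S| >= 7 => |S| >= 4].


Hypothetical syllogism: from (P → Q) and (Q → R), infer (P → R).
Chain the two implications through the shared middle term '|S| >= 7'.

|S| >= 11 => |S| >= 4


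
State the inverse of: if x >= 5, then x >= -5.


The inverse of (P → Q) is (¬P → ¬Q). It is equivalent to the converse, not to the original.
Here P = 'x >= 5' and Q = 'x >= -5'.

If not (x >= 5), then not (x >= -5).


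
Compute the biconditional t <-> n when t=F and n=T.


Biconditional is true when both operands have the same truth value.
Substitute: t=F, n=T.
F <-> T evaluates to F.

F


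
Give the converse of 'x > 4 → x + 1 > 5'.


The converse of (P → Q) is (Q → P). It is not in general equivalent to the original.
Here P = 'x > 4' and Q = 'x + 1 > 5'.

If x + 1 > 5, then x > 4.


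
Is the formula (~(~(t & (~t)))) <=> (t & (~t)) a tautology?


Build the truth table over {t}:
t | φ
-----
False | True
True | True
Every row evaluates to true.

Yes, it is a tautology.


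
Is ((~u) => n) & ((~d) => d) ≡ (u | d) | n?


Compare truth tables:
d | n | u | φ | ψ
-----------------
False | False | False | False | False
True | False | False | False | True
False | True | False | False | True
True | True | False | True | True
False | False | True | False | True
True | False | True | True | True
False | True | True | False | True
True | True | True | True | True
They differ at row 2 (d=True, n=False, u=False): φ=False but ψ=True.

No, they are not logically equivalent.


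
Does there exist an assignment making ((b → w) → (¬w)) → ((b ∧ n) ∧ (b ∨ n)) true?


Search for a satisfying assignment over {b, n, w}.
Try b=T, n=T, w=F: the formula evaluates to T.
A satisfying assignment exists.

Satisfiable.


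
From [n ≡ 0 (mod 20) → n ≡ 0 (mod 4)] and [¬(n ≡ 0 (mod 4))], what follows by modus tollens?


Modus tollens: from (P → Q) and ¬Q, infer ¬P.
Q = 'n ≡ 0 (mod 4)' is denied; since P → Q, P must also fail.

Not (n ≡ 0 (mod 20)).


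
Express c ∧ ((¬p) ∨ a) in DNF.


Step 1: Distribute ∧ over ∨: c ∧ ((¬p) ∨ a) = (c ∧ (¬p)) ∨ (c ∧ a).

(c ∧ (¬p)) ∨ (c ∧ a)


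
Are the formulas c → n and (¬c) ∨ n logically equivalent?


Compare truth tables:
c | n | φ | ψ
-------------
F | F | T | T
T | F | F | F
F | T | T | T
T | T | T | T
The columns φ and ψ agree on every row.

Yes, they are logically equivalent.


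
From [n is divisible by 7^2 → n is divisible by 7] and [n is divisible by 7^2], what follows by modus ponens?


Modus ponens: from (P → Q) and P, infer Q.
P = 'n is divisible by 7^2' is asserted, and P → Q holds, so Q follows.

n is divisible by 7.


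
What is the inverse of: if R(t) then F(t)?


The inverse of (P → Q) is (¬P → ¬Q). It is equivalent to the converse, not to the original.
Here P = 'R(t)' and Q = 'F(t)'.

If not (R(t)), then not (F(t)).


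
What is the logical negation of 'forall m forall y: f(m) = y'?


Negation flips each quantifier (∀↔∃) and negates the inner predicate.
¬(forall m forall y: φ) = exists m exists y: ¬φ.

exists m exists y: ~(f(m) = y)


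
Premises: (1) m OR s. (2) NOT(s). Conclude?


Disjunctive syllogism: from (P ∨ Q) and ¬P, infer Q.
One disjunct, 's', is ruled out; the other must hold.

m


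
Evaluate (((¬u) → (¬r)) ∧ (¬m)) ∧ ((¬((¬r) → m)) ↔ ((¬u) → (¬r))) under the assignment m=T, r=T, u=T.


Substitute m=T, r=T, u=T:
… (earlier sub-steps elided)
¬m = F
((¬u) → (¬r)) ∧ (¬m) = T ∧ F = F
¬r = F
(¬r) → m = F → T = T
¬((¬r) → m) = F
¬u = F
¬r = F
(¬u) → (¬r) = F → F = T
(¬((¬r) → m)) ↔ ((¬u) → (¬r)) = F ↔ T = F
(((¬u) → (¬r)) ∧ (¬m)) ∧ ((¬((¬r) → m)) ↔ ((¬u) → (¬r))) = F ∧ F = F

F


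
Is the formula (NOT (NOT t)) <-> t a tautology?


Build the truth table over {t}:
t | φ
-----
F | T
T | T
Every row evaluates to true.

Yes, it is a tautology.


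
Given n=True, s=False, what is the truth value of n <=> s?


Biconditional is true when both operands have the same truth value.
Substitute: n=True, s=False.
True <=> False evaluates to False.

False


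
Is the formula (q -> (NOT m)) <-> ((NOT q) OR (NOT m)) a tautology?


Build the truth table over {m, q}:
m | q | φ
---------
F | F | T
T | F | T
F | T | T
T | T | T
Every row evaluates to true.

Yes, it is a tautology.


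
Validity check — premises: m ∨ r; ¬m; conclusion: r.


This matches the form of disjunctive syllogism: the conclusion follows in every model of the premises.

Valid.


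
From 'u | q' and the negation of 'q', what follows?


Disjunctive syllogism: from (P ∨ Q) and ¬P, infer Q.
One disjunct, 'q', is ruled out; the other must hold.

u


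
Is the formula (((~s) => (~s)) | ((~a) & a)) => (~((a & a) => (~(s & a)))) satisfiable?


Search for a satisfying assignment over {a, s}.
Try a=True, s=True: the formula evaluates to True.
A satisfying assignment exists.

Satisfiable.


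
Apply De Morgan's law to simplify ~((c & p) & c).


De Morgan: the negation of a conjunction is the disjunction of the negations.
Distribute ~ across &, flipping it to |, and negate each literal.

((~c) | (~p)) | (~c)


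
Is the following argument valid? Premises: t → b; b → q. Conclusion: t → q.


This matches the form of hypothetical syllogism: the conclusion follows in every model of the premises.

Valid.


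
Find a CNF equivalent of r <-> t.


Step 1: Rewrite r ↔ t as (r → t) ∧ (t → r).
Step 2: Rewrite each implication as a disjunction.

((NOT r) OR t) AND ((NOT t) OR r)


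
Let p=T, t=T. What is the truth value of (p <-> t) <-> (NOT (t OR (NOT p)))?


Substitute p=T, t=T:
p <-> t = T <-> T = T
NOT p = F
t OR (NOT p) = T OR F = T
NOT (t OR (NOT p)) = F
(p <-> t) <-> (NOT (t OR (NOT p))) = T <-> F = F

F


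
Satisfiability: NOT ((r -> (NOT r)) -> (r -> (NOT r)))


Check all 2 assignments over {r}:
r | φ
-----
F | F
T | F
No assignment makes the formula true.

Unsatisfiable.


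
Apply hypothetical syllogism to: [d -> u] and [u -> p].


Hypothetical syllogism: from (P → Q) and (Q → R), infer (P → R).
Chain the two implications through the shared middle term 'u'.

d -> p


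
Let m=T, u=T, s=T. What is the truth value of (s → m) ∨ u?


Substitute m=T, u=T, s=T:
s → m = T → T = T
(s → m) ∨ u = T ∨ T = T

T


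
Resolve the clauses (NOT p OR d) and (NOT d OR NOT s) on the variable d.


The clauses contain complementary literals d and NOTd.
Resolution eliminates this pair and disjoins the remaining literals (merging duplicates).

(NOT p OR NOT s)


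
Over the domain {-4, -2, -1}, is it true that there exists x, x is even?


Evaluate the predicate on each element: -4:T, -2:T, -1:F.
Witness x = -4 satisfies the predicate.

T


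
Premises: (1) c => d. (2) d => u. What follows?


Hypothetical syllogism: from (P → Q) and (Q → R), infer (P → R).
Chain the two implications through the shared middle term 'd'.

c => u


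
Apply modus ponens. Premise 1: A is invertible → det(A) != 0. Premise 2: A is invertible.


Modus ponens: from (P → Q) and P, infer Q.
P = 'A is invertible' is asserted, and P → Q holds, so Q follows.

det(A) != 0.


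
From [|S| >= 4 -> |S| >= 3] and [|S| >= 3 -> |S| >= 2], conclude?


Hypothetical syllogism: from (P → Q) and (Q → R), infer (P → R).
Chain the two implications through the shared middle term '|S| >= 3'.

|S| >= 4 -> |S| >= 2


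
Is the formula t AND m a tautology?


Build the truth table over {m, t}:
m | t | φ
---------
F | F | F
T | F | F
F | T | F
T | T | T
Counterexample at row 1: with m=F, t=F, the formula is F.

No, it is not a tautology.


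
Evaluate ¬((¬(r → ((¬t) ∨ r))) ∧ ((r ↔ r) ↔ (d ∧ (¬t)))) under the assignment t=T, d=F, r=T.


Substitute t=T, d=F, r=T:
¬t = F
(¬t) ∨ r = F ∨ T = T
r → ((¬t) ∨ r) = T → T = T
¬(r → ((¬t) ∨ r)) = F
r ↔ r = T ↔ T = T
¬t = F
d ∧ (¬t) = F ∧ F = F
(r ↔ r) ↔ (d ∧ (¬t)) = T ↔ F = F
(¬(r → ((¬t) ∨ r))) ∧ ((r ↔ r) ↔ (d ∧ (¬t))) = F ∧ F = F
¬((¬(r → ((¬t) ∨ r))) ∧ ((r ↔ r) ↔ (d ∧ (¬t)))) = T

T


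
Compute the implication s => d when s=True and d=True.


Implication is false only when antecedent is true and consequent is false.
Substitute: s=True, d=True.
True => True evaluates to True.

True


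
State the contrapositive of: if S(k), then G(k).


The contrapositive of (P → Q) is (¬Q → ¬P); it is logically equivalent to the original.
Here P = 'S(k)' and Q = 'G(k)'.

If not (G(k)), then not (S(k)).


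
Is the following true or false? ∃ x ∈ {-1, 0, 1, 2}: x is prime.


Evaluate the predicate on each element: -1:F, 0:F, 1:F, 2:T.
Witness x = 2 satisfies the predicate.

T


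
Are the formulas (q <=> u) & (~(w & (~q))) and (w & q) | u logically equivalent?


Compare truth tables:
q | u | w | φ | ψ
-----------------
False | False | False | True | False
True | False | False | False | False
False | True | False | False | True
True | True | False | True | True
False | False | True | False | False
True | False | True | False | True
False | True | True | False | True
True | True | True | True | True
They differ at row 1 (q=False, u=False, w=False): φ=True but ψ=False.

No, they are not logically equivalent.


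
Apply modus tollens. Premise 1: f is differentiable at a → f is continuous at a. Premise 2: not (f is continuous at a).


Modus tollens: from (P → Q) and ¬Q, infer ¬P.
Q = 'f is continuous at a' is denied; since P → Q, P must also fail.

Not (f is differentiable at a).


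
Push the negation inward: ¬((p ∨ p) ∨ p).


De Morgan: the negation of a disjunction is the conjunction of the negations.
Distribute ¬ across ∨, flipping it to ∧, and negate each literal.

((¬p) ∧ (¬p)) ∧ (¬p)


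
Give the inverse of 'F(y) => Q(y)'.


The inverse of (P → Q) is (¬P → ¬Q). It is equivalent to the converse, not to the original.
Here P = 'F(y)' and Q = 'Q(y)'.

If not (F(y)), then not (Q(y)).


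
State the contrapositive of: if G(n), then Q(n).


The contrapositive of (P → Q) is (¬Q → ¬P); it is logically equivalent to the original.
Here P = 'G(n)' and Q = 'Q(n)'.

If not (Q(n)), then not (G(n)).


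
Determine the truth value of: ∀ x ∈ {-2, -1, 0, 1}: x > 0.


Evaluate the predicate on each element: -2:F, -1:F, 0:F, 1:T.
Counterexample x = -2 fails the predicate.

F


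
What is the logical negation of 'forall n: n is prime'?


¬(forall x: φ) = exists x: ¬φ, and ¬(exists x: φ) = forall x: ¬φ.
Apply to the universal statement.

exists n: ~(n is prime)


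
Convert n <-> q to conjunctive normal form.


Step 1: Rewrite n ↔ q as (n → q) ∧ (q → n).
Step 2: Rewrite each implication as a disjunction.

((NOT n) OR q) AND ((NOT q) OR n)


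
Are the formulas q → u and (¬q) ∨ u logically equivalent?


Compare truth tables:
q | u | φ | ψ
-------------
F | F | T | T
T | F | F | F
F | T | T | T
T | T | T | T
The columns φ and ψ agree on every row.

Yes, they are logically equivalent.


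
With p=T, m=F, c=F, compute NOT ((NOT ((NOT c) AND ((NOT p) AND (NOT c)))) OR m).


Substitute p=T, m=F, c=F:
NOT c = T
NOT p = F
NOT c = T
(NOT p) AND (NOT c) = F AND T = F
(NOT c) AND ((NOT p) AND (NOT c)) = T AND F = F
NOT ((NOT c) AND ((NOT p) AND (NOT c))) = T
(NOT ((NOT c) AND ((NOT p) AND (NOT c)))) OR m = T OR F = T
NOT ((NOT ((NOT c) AND ((NOT p) AND (NOT c)))) OR m) = F

F


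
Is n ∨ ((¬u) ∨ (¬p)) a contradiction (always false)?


Truth table over {n, p, u}:
n | p | u | φ
-------------
F | F | F | T
T | F | F | T
F | T | F | T
T | T | F | T
F | F | T | T
T | F | T | T
F | T | T | F
T | T | T | T
Satisfying assignment at row 1: n=F, p=F, u=F gives T.

No, it is not a contradiction.


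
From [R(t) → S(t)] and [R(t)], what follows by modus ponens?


Modus ponens: from (P → Q) and P, infer Q.
P = 'R(t)' is asserted, and P → Q holds, so Q follows.

S(t).


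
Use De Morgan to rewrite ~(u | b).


De Morgan: the negation of a disjunction is the conjunction of the negations.
Distribute ~ across |, flipping it to &, and negate each literal.

(~u) & (~b)


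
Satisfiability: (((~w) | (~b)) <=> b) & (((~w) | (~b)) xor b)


Check all 4 assignments over {b, w}:
b | w | φ
---------
False | False | False
True | False | False
False | True | False
True | True | False
No assignment makes the formula true.

Unsatisfiable.


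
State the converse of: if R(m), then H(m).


The converse of (P → Q) is (Q → P). It is not in general equivalent to the original.
Here P = 'R(m)' and Q = 'H(m)'.

If H(m), then R(m).


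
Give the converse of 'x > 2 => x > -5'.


The converse of (P → Q) is (Q → P). It is not in general equivalent to the original.
Here P = 'x > 2' and Q = 'x > -5'.

If x > -5, then x > 2.


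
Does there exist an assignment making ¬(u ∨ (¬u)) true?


Check all 2 assignments over {u}:
u | φ
-----
F | F
T | F
No assignment makes the formula true.

Unsatisfiable.


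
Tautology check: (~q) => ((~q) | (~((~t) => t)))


Build the truth table over {q, t}:
q | t | φ
---------
False | False | True
True | False | True
False | True | True
True | True | True
Every row evaluates to true.

Yes, it is a tautology.


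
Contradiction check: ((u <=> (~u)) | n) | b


Truth table over {b, n, u}:
b | n | u | φ
-------------
False | False | False | False
True | False | False | True
False | True | False | True
True | True | False | True
False | False | True | False
True | False | True | True
False | True | True | True
True | True | True | True
Satisfying assignment at row 2: b=True, n=False, u=False gives True.

No, it is not a contradiction.


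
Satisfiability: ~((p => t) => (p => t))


Check all 4 assignments over {p, t}:
p | t | φ
---------
False | False | False
True | False | False
False | True | False
True | True | False
No assignment makes the formula true.

Unsatisfiable.


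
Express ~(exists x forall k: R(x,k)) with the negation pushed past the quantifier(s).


Negation flips each quantifier (∀↔∃) and negates the inner predicate.
¬(exists x forall k: φ) = forall x exists k: ¬φ.

forall x exists k: ~(R(x,k))


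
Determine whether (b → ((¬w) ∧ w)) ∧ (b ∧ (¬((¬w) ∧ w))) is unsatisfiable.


Truth table over {b, w}:
b | w | φ
---------
F | F | F
T | F | F
F | T | F
T | T | F
Every row is false.

Yes, it is a contradiction.


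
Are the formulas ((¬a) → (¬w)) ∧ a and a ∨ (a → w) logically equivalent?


Compare truth tables:
a | w | φ | ψ
-------------
F | F | F | T
T | F | T | T
F | T | F | T
T | T | T | T
They differ at row 1 (a=F, w=F): φ=F but ψ=T.

No, they are not logically equivalent.


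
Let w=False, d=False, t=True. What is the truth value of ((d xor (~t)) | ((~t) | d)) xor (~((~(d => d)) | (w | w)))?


Substitute w=False, d=False, t=True:
… (earlier sub-steps elided)
d xor (~t) = False xor False = False
~t = False
(~t) | d = False | False = False
(d xor (~t)) | ((~t) | d) = False | False = False
d => d = False => False = True
~(d => d) = False
w | w = False | False = False
(~(d => d)) | (w | w) = False | False = False
~((~(d => d)) | (w | w)) = True
((d xor (~t)) | ((~t) | d)) xor (~((~(d => d)) | (w | w))) = False xor True = True

True


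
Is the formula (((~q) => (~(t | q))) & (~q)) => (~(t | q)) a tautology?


Build the truth table over {q, t}:
q | t | φ
---------
False | False | True
True | False | True
False | True | True
True | True | True
Every row evaluates to true.

Yes, it is a tautology.


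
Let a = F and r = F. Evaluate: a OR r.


Disjunction is false only when both operands are false.
Substitute: a=F, r=F.
F OR F evaluates to F.

F


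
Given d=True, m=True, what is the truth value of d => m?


Implication is false only when antecedent is true and consequent is false.
Substitute: d=True, m=True.
True => True evaluates to True.

True


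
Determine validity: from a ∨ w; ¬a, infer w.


This matches the form of disjunctive syllogism: the conclusion follows in every model of the premises.

Valid.


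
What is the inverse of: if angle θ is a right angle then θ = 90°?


The inverse of (P → Q) is (¬P → ¬Q). It is equivalent to the converse, not to the original.
Here P = 'angle θ is a right angle' and Q = 'θ = 90°'.

If not (angle θ is a right angle), then not (θ = 90°).


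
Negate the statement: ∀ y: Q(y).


¬(∀ x: φ) = ∃ x: ¬φ, and ¬(∃ x: φ) = ∀ x: ¬φ.
Apply to the universal statement.

∃ y: ¬(Q(y))


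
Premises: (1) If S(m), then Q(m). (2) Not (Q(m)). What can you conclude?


Modus tollens: from (P → Q) and ¬Q, infer ¬P.
Q = 'Q(m)' is denied; since P → Q, P must also fail.

Not (S(m)).


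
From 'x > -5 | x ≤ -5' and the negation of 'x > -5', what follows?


Disjunctive syllogism: from (P ∨ Q) and ¬P, infer Q.
One disjunct, 'x > -5', is ruled out; the other must hold.

x ≤ -5


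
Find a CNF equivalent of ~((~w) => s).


Step 1: Rewrite (¬w) → s as ¬(¬w) ∨ s.
Step 2: Negate: ¬(¬(¬w) ∨ s) = (¬w) ∧ ¬s (De Morgan + double negation).

(~w) & (~s)


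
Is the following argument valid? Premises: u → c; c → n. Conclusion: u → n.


This matches the form of hypothetical syllogism: the conclusion follows in every model of the premises.

Valid.


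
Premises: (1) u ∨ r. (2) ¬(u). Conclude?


Disjunctive syllogism: from (P ∨ Q) and ¬P, infer Q.
One disjunct, 'u', is ruled out; the other must hold.

r


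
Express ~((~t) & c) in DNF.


Step 1: Apply De Morgan: ¬((¬t) ∧ c) = ¬(¬t) ∨ ¬c.
Step 2: Eliminate any double negations (¬¬X = X).

t | (~c)


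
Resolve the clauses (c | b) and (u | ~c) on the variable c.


The clauses contain complementary literals c and ~c.
Resolution eliminates this pair and disjoins the remaining literals (merging duplicates).

(b | u)


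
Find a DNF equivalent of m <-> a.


Step 1: m ↔ a is true exactly when both agree: (m ∧ a) ∨ (¬m ∧ ¬a).

(m AND a) OR ((NOT m) AND (NOT a))


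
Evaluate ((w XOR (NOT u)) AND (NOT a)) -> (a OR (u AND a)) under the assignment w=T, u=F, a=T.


Substitute w=T, u=F, a=T:
NOT u = T
w XOR (NOT u) = T XOR T = F
NOT a = F
(w XOR (NOT u)) AND (NOT a) = F AND F = F
u AND a = F AND T = F
a OR (u AND a) = T OR F = T
((w XOR (NOT u)) AND (NOT a)) -> (a OR (u AND a)) = F -> T = T

T


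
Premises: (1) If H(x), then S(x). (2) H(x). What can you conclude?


Modus ponens: from (P → Q) and P, infer Q.
P = 'H(x)' is asserted, and P → Q holds, so Q follows.

S(x).


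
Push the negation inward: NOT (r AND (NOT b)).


De Morgan: the negation of a conjunction is the disjunction of the negations.
Distribute NOT across AND, flipping it to OR, and negate each literal.

(NOT r) OR b


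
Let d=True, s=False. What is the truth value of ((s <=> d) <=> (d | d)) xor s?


Substitute d=True, s=False:
s <=> d = False <=> True = False
d | d = True | True = True
(s <=> d) <=> (d | d) = False <=> True = False
((s <=> d) <=> (d | d)) xor s = False xor False = False

False


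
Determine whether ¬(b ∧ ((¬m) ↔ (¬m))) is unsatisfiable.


Truth table over {b, m}:
b | m | φ
---------
F | F | T
T | F | F
F | T | T
T | T | F
Satisfying assignment at row 1: b=F, m=F gives T.

No, it is not a contradiction.


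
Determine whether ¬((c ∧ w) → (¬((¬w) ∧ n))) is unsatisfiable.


Truth table over {c, n, w}:
c | n | w | φ
-------------
F | F | F | F
T | F | F | F
F | T | F | F
T | T | F | F
F | F | T | F
T | F | T | F
F | T | T | F
T | T | T | F
Every row is false.

Yes, it is a contradiction.


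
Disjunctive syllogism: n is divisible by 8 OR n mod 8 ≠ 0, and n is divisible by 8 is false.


Disjunctive syllogism: from (P ∨ Q) and ¬P, infer Q.
One disjunct, 'n is divisible by 8', is ruled out; the other must hold.

n mod 8 ≠ 0


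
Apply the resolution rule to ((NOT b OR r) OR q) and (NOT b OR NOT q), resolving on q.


The clauses contain complementary literals q and NOTq.
Resolution eliminates this pair and disjoins the remaining literals (merging duplicates).

(r OR NOT b)


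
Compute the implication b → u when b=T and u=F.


Implication is false only when antecedent is true and consequent is false.
Substitute: b=T, u=F.
T → F evaluates to F.

F


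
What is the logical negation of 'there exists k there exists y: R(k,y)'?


Negation flips each quantifier (∀↔∃) and negates the inner predicate.
¬(there exists k there exists y: φ) = for all k for all y: ¬φ.

for all k for all y: NOT(R(k,y))


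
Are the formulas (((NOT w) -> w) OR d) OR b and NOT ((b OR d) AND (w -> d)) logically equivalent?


Compare truth tables:
b | d | w | φ | ψ
-----------------
F | F | F | F | T
T | F | F | T | F
F | T | F | T | F
T | T | F | T | F
F | F | T | T | T
T | F | T | T | T
F | T | T | T | F
T | T | T | T | F
They differ at row 1 (b=F, d=F, w=F): φ=F but ψ=T.

No, they are not logically equivalent.


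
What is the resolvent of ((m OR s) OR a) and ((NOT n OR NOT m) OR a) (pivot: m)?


The clauses contain complementary literals m and NOTm.
Resolution eliminates this pair and disjoins the remaining literals (merging duplicates).

((a OR s) OR NOT n)


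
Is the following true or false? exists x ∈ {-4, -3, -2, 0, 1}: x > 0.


Evaluate the predicate on each element: -4:False, -3:False, -2:False, 0:False, 1:True.
Witness x = 1 satisfies the predicate.

True


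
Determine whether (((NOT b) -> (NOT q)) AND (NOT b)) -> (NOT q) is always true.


Build the truth table over {b, q}:
b | q | φ
---------
F | F | T
T | F | T
F | T | T
T | T | T
Every row evaluates to true.

Yes, it is a tautology.


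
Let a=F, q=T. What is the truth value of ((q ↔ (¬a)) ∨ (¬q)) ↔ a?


Substitute a=F, q=T:
¬a = T
q ↔ (¬a) = T ↔ T = T
¬q = F
(q ↔ (¬a)) ∨ (¬q) = T ∨ F = T
((q ↔ (¬a)) ∨ (¬q)) ↔ a = T ↔ F = F

F


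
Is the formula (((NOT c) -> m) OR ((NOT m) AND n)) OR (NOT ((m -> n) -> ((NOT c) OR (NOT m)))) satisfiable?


Search for a satisfying assignment over {c, m, n}.
Try c=T, m=F, n=F: the formula evaluates to T.
A satisfying assignment exists.

Satisfiable.


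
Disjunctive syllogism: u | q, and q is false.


Disjunctive syllogism: from (P ∨ Q) and ¬P, infer Q.
One disjunct, 'q', is ruled out; the other must hold.

u


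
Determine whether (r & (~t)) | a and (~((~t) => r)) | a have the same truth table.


Compare truth tables:
a | r | t | φ | ψ
-----------------
False | False | False | False | True
True | False | False | True | True
False | True | False | True | False
True | True | False | True | True
False | False | True | False | False
True | False | True | True | True
False | True | True | False | False
True | True | True | True | True
They differ at row 1 (a=False, r=False, t=False): φ=False but ψ=True.

No, they are not logically equivalent.


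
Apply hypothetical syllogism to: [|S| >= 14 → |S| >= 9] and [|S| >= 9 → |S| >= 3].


Hypothetical syllogism: from (P → Q) and (Q → R), infer (P → R).
Chain the two implications through the shared middle term '|S| >= 9'.

|S| >= 14 → |S| >= 3


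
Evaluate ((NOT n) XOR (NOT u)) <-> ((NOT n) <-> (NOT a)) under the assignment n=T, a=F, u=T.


Substitute n=T, a=F, u=T:
NOT n = F
NOT u = F
(NOT n) XOR (NOT u) = F XOR F = F
NOT n = F
NOT a = T
(NOT n) <-> (NOT a) = F <-> T = F
((NOT n) XOR (NOT u)) <-> ((NOT n) <-> (NOT a)) = F <-> F = T

T


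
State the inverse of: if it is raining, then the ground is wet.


The inverse of (P → Q) is (¬P → ¬Q). It is equivalent to the converse, not to the original.
Here P = 'it is raining' and Q = 'the ground is wet'.

If not (it is raining), then not (the ground is wet).


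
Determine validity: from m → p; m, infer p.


This matches the form of modus ponens: the conclusion follows in every model of the premises.

Valid.


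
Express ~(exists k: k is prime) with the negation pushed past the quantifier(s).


¬(forall x: φ) = exists x: ¬φ, and ¬(exists x: φ) = forall x: ¬φ.
Apply to the existential statement.

forall k: ~(k is prime)


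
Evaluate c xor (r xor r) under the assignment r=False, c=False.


Substitute r=False, c=False:
r xor r = False xor False = False
c xor (r xor r) = False xor False = False

False


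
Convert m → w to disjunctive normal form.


Step 1: Rewrite m → w as ¬m ∨ w.

(¬m) ∨ w


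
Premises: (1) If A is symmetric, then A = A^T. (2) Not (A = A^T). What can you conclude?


Modus tollens: from (P → Q) and ¬Q, infer ¬P.
Q = 'A = A^T' is denied; since P → Q, P must also fail.

Not (A is symmetric).


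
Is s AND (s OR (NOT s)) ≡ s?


Compare truth tables:
s | φ | ψ
---------
F | F | F
T | T | T
The columns φ and ψ agree on every row.

Yes, they are logically equivalent.


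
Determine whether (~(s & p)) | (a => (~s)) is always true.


Build the truth table over {a, p, s}:
a | p | s | φ
-------------
False | False | False | True
True | False | False | True
False | True | False | True
True | True | False | True
False | False | True | True
True | False | True | True
False | True | True | True
True | True | True | False
Counterexample at row 8: with a=True, p=True, s=True, the formula is False.

No, it is not a tautology.


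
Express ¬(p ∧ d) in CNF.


Step 1: Apply De Morgan: ¬(p ∧ d) = ¬p ∨ ¬d.

(¬p) ∨ (¬d)


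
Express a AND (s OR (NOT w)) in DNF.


Step 1: Distribute ∧ over ∨: a ∧ (s ∨ (¬w)) = (a ∧ s) ∨ (a ∧ (¬w)).

(a AND s) OR (a AND (NOT w))


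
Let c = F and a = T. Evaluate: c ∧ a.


Conjunction is true only when both operands are true.
Substitute: c=F, a=T.
F ∧ T evaluates to F.

F


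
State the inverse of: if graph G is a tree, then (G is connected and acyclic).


The inverse of (P → Q) is (¬P → ¬Q). It is equivalent to the converse, not to the original.
Here P = 'graph G is a tree' and Q = '(G is connected and acyclic)'.

If not (graph G is a tree), then not ((G is connected and acyclic)).


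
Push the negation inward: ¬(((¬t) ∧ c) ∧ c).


De Morgan: the negation of a conjunction is the disjunction of the negations.
Distribute ¬ across ∧, flipping it to ∨, and negate each literal.

(t ∨ (¬c)) ∨ (¬c)


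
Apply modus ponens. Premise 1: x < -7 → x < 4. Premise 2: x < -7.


Modus ponens: from (P → Q) and P, infer Q.
P = 'x < -7' is asserted, and P → Q holds, so Q follows.

x < 4.


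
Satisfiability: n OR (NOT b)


Search for a satisfying assignment over {b, n}.
Try b=F, n=F: the formula evaluates to T.
A satisfying assignment exists.

Satisfiable.


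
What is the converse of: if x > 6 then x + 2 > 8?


The converse of (P → Q) is (Q → P). It is not in general equivalent to the original.
Here P = 'x > 6' and Q = 'x + 2 > 8'.

If x + 2 > 8, then x > 6.


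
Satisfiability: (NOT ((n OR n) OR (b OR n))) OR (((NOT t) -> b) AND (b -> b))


Search for a satisfying assignment over {b, n, t}.
Try b=F, n=F, t=F: the formula evaluates to T.
A satisfying assignment exists.

Satisfiable.


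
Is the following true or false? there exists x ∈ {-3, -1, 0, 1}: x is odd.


Evaluate the predicate on each element: -3:T, -1:T, 0:F, 1:T.
Witness x = -3 satisfies the predicate.

T


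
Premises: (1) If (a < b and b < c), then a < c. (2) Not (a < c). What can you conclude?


Modus tollens: from (P → Q) and ¬Q, infer ¬P.
Q = 'a < c' is denied; since P → Q, P must also fail.

Not ((a < b and b < c)).


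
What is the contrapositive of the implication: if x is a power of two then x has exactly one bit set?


The contrapositive of (P → Q) is (¬Q → ¬P); it is logically equivalent to the original.
Here P = 'x is a power of two' and Q = 'x has exactly one bit set'.

If not (x has exactly one bit set), then not (x is a power of two).


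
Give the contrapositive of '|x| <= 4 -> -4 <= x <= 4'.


The contrapositive of (P → Q) is (¬Q → ¬P); it is logically equivalent to the original.
Here P = '|x| <= 4' and Q = '-4 <= x <= 4'.

If not (-4 <= x <= 4), then not (|x| <= 4).


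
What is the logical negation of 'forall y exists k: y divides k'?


Negation flips each quantifier (∀↔∃) and negates the inner predicate.
¬(forall y exists k: φ) = exists y forall k: ¬φ.

exists y forall k: ~(y divides k)


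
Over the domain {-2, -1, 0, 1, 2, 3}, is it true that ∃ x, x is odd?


Evaluate the predicate on each element: -2:F, -1:T, 0:F, 1:T, 2:F, 3:T.
Witness x = -1 satisfies the predicate.

T


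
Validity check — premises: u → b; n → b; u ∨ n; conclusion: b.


This matches the form of proof by cases: the conclusion follows in every model of the premises.

Valid.


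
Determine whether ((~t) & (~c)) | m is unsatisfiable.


Truth table over {c, m, t}:
c | m | t | φ
-------------
False | False | False | True
True | False | False | False
False | True | False | True
True | True | False | True
False | False | True | False
True | False | True | False
False | True | True | True
True | True | True | True
Satisfying assignment at row 1: c=False, m=False, t=False gives True.

No, it is not a contradiction.


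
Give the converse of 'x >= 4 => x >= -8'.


The converse of (P → Q) is (Q → P). It is not in general equivalent to the original.
Here P = 'x >= 4' and Q = 'x >= -8'.

If x >= -8, then x >= 4.


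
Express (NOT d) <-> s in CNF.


Step 1: Rewrite (¬d) ↔ s as ((¬d) → s) ∧ (s → (¬d)).
Step 2: Rewrite each implication as a disjunction.
Step 3: Eliminate any double negations (¬¬X = X).

(d OR s) AND ((NOT s) OR (NOT d))


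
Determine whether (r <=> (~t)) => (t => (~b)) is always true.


Build the truth table over {b, r, t}:
b | r | t | φ
-------------
False | False | False | True
True | False | False | True
False | True | False | True
True | True | False | True
False | False | True | True
True | False | True | False
False | True | True | True
True | True | True | True
Counterexample at row 6: with b=True, r=False, t=True, the formula is False.

No, it is not a tautology.


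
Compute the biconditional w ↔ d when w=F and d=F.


Biconditional is true when both operands have the same truth value.
Substitute: w=F, d=F.
F ↔ F evaluates to T.

T


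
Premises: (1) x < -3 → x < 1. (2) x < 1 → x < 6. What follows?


Hypothetical syllogism: from (P → Q) and (Q → R), infer (P → R).
Chain the two implications through the shared middle term 'x < 1'.

x < -3 → x < 6


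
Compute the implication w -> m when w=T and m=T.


Implication is false only when antecedent is true and consequent is false.
Substitute: w=T, m=T.
T -> T evaluates to T.

T


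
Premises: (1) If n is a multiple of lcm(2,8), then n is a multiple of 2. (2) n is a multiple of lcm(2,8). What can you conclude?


Modus ponens: from (P → Q) and P, infer Q.
P = 'n is a multiple of lcm(2,8)' is asserted, and P → Q holds, so Q follows.

n is a multiple of 2.


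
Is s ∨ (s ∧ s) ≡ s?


Compare truth tables:
s | φ | ψ
---------
F | F | F
T | T | T
The columns φ and ψ agree on every row.

Yes, they are logically equivalent.


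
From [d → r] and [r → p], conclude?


Hypothetical syllogism: from (P → Q) and (Q → R), infer (P → R).
Chain the two implications through the shared middle term 'r'.

d → p


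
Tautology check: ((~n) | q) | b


Build the truth table over {b, n, q}:
b | n | q | φ
-------------
False | False | False | True
True | False | False | True
False | True | False | False
True | True | False | True
False | False | True | True
True | False | True | True
False | True | True | True
True | True | True | True
Counterexample at row 3: with b=False, n=True, q=False, the formula is False.

No, it is not a tautology.


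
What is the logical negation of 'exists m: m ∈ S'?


¬(forall x: φ) = exists x: ¬φ, and ¬(exists x: φ) = forall x: ¬φ.
Apply to the existential statement.

forall m: ~(m ∈ S)


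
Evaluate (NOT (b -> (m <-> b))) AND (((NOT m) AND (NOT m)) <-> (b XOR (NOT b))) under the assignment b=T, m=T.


Substitute b=T, m=T:
m <-> b = T <-> T = T
b -> (m <-> b) = T -> T = T
NOT (b -> (m <-> b)) = F
NOT m = F
NOT m = F
(NOT m) AND (NOT m) = F AND F = F
NOT b = F
b XOR (NOT b) = T XOR F = T
((NOT m) AND (NOT m)) <-> (b XOR (NOT b)) = F <-> T = F
(NOT (b -> (m <-> b))) AND (((NOT m) AND (NOT m)) <-> (b XOR (NOT b))) = F AND F = F

F


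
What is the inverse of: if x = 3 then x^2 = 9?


The inverse of (P → Q) is (¬P → ¬Q). It is equivalent to the converse, not to the original.
Here P = 'x = 3' and Q = 'x^2 = 9'.

If not (x = 3), then not (x^2 = 9).


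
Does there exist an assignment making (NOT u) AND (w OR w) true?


Search for a satisfying assignment over {u, w}.
Try u=F, w=T: the formula evaluates to T.
A satisfying assignment exists.

Satisfiable.


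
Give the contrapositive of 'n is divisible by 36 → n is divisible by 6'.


The contrapositive of (P → Q) is (¬Q → ¬P); it is logically equivalent to the original.
Here P = 'n is divisible by 36' and Q = 'n is divisible by 6'.

If not (n is divisible by 6), then not (n is divisible by 36).


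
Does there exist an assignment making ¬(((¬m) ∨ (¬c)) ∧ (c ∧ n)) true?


Search for a satisfying assignment over {c, m, n}.
Try c=F, m=F, n=F: the formula evaluates to T.
A satisfying assignment exists.

Satisfiable.


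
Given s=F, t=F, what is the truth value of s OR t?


Disjunction is false only when both operands are false.
Substitute: s=F, t=F.
F OR F evaluates to F.

F


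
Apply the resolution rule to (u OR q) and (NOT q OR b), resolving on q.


The clauses contain complementary literals q and NOTq.
Resolution eliminates this pair and disjoins the remaining literals (merging duplicates).

(u OR b)


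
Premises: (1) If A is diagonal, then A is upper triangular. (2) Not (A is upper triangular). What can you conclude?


Modus tollens: from (P → Q) and ¬Q, infer ¬P.
Q = 'A is upper triangular' is denied; since P → Q, P must also fail.

Not (A is diagonal).
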